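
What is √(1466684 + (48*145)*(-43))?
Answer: 2*√291851 ≈ 1080.5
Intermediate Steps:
√(1466684 + (48*145)*(-43)) = √(1466684 + 6960*(-43)) = √(1466684 - 299280) = √1167404 = 2*√291851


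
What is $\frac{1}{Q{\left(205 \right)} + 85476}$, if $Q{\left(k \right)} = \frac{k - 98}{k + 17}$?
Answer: $\frac{222}{18975779} \approx 1.1699 \cdot 10^{-5}$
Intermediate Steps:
$Q{\left(k \right)} = \frac{-98 + k}{17 + k}$
$\frac{1}{Q{\left(205 \right)} + 85476} = \frac{1}{\frac{-98 + 205}{17 + 205} + 85476} = \frac{1}{\frac{1}{222} \cdot 107 + 85476} = \frac{1}{\frac{107}{222} + 85476} = \frac{1}{\frac{18975779}{222}} = \frac{222}{18975779}$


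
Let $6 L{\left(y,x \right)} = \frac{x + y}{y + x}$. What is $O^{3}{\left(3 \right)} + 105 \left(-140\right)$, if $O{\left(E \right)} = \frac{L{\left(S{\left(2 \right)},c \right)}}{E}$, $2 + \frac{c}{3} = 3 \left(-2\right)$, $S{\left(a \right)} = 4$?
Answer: $- \frac{85730399}{5832} \approx -14700.0$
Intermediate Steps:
$c = -24$ ($c = -6 + 3 \cdot 3 \left(-2\right) = -6 + 3 \left(-6\right) = -6 - 18 = -24$)
$L{\left(y,x \right)} = \frac{1}{6}$ ($L{\left(y,x \right)} = \frac{\left(x + y\right) \frac{1}{y + x}}{6} = \frac{\left(x + y\right) \frac{1}{x + y}}{6} = \frac{1}{6} \cdot 1 = \frac{1}{6}$)
$O{\left(E \right)} = \frac{1}{6 E}$
$O^{3}{\left(3 \right)} + 105 \left(-140\right) = \left(\frac{1}{6 \cdot 3}\right)^{3} + 105 \left(-140\right) = \left(\frac{1}{6} \cdot \frac{1}{3}\right)^{3} - 14700 = \left(\frac{1}{18}\right)^{3} - 14700 = \frac{1}{5832} - 14700 = - \frac{85730399}{5832}$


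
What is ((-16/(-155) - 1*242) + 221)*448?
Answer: -1451072/155 ≈ -9361.8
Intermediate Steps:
((-16/(-155) - 1*242) + 221)*448 = ((-16*(-1/155) - 242) + 221)*448 = ((16/155 - 242) + 221)*448 = (-37494/155 + 221)*448 = -3239/155*448 = -1451072/155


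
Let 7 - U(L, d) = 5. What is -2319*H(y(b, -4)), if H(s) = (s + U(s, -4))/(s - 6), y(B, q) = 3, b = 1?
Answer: 3865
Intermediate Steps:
U(L, d) = 2 (U(L, d) = 7 - 1*5 = 7 - 5 = 2)
H(s) = (2 + s)/(-6 + s) (H(s) = (s + 2)/(s - 6) = (2 + s)/(-6 + s))
-2319*H(y(b, -4)) = -2319*(2 + 3)/(-6 + 3) = -2319*5/(-3) = -(-773)*5 = -2319*(-5/3) = 3865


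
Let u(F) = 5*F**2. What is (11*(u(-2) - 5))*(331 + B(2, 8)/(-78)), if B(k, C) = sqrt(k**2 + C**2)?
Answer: 54615 - 55*sqrt(17)/13 ≈ 54598.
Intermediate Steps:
B(k, C) = sqrt(C**2 + k**2)
(11*(u(-2) - 5))*(331 + B(2, 8)/(-78)) = (11*(5*(-2)**2 - 5))*(331 + sqrt(8**2 + 2**2)/(-78)) = (11*(5*4 - 5))*(331 + sqrt(64 + 4)*(-1/78)) = (11*(20 - 5))*(331 + sqrt(68)*(-1/78)) = (11*15)*(331 + (2*sqrt(17))*(-1/78)) = 165*(331 - sqrt(17)/39) = 54615 - 55*sqrt(17)/13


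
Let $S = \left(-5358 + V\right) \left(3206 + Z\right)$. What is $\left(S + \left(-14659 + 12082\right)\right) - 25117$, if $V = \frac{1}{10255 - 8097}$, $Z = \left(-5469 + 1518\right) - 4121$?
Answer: $\frac{28101833953}{1079} \approx 2.6044 \cdot 10^{7}$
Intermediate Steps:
$Z = -8072$ ($Z = -3951 - 4121 = -8072$)
$V = \frac{1}{2158} \approx 0.00046339$
$S = \frac{28131715779}{1079}$ ($S = \left(-5358 + \frac{1}{2158}\right) \left(3206 - 8072\right) = \left(- \frac{11562563}{2158}\right) \left(-4866\right) = \frac{28131715779}{1079} \approx 2.6072 \cdot 10^{7}$)
$\left(S + \left(-14659 + 12082\right)\right) - 25117 = \left(\frac{28131715779}{1079} + \left(-14659 + 12082\right)\right) - 25117 = \left(\frac{28131715779}{1079} - 2577\right) - 25117 = \frac{28128935196}{1079} - 25117 = \frac{28101833953}{1079}$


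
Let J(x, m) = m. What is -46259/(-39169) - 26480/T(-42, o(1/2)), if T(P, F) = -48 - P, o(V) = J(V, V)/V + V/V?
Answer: 518736337/117507 ≈ 4414.5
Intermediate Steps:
o(V) = 2 (o(V) = V/V + V/V = 1 + 1 = 2)
-46259/(-39169) - 26480/T(-42, o(1/2)) = -46259/(-39169) - 26480/(-48 - 1*(-42)) = -46259*(-1/39169) - 26480/(-48 + 42) = 46259/39169 - 26480/(-6) = 46259/39169 - 26480*(-⅙) = 46259/39169 + 13240/3 = 518736337/117507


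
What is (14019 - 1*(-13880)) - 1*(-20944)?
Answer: 48843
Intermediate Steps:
(14019 - 1*(-13880)) - 1*(-20944) = (14019 + 13880) + 20944 = 27899 + 20944 = 48843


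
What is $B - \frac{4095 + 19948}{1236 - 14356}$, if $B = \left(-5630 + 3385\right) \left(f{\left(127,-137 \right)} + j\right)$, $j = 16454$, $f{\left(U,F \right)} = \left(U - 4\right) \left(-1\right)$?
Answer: $- \frac{481019782357}{13120} \approx -3.6663 \cdot 10^{7}$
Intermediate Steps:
$f{\left(U,F \right)} = 4 - U$ ($f{\left(U,F \right)} = \left(-4 + U\right) \left(-1\right) = 4 - U$)
$B = -36663095$ ($B = \left(-5630 + 3385\right) \left(\left(4 - 127\right) + 16454\right) = - 2245 \left(\left(4 - 127\right) + 16454\right) = - 2245 \left(-123 + 16454\right) = \left(-2245\right) 16331 = -36663095$)
$B - \frac{4095 + 19948}{1236 - 14356} = -36663095 - \frac{4095 + 19948}{1236 - 14356} = -36663095 - \frac{24043}{-13120} = -36663095 - 24043 \left(- \frac{1}{13120}\right) = -36663095 - - \frac{24043}{13120} = -36663095 + \frac{24043}{13120} = - \frac{481019782357}{13120}$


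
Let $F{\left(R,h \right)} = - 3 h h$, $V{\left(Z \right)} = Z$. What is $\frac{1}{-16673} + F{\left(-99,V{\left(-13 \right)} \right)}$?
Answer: $- \frac{8453212}{16673} \approx -507.0$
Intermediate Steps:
$F{\left(R,h \right)} = - 3 h^{2}$
$\frac{1}{-16673} + F{\left(-99,V{\left(-13 \right)} \right)} = \frac{1}{-16673} - 3 \left(-13\right)^{2} = - \frac{1}{16673} - 507 = - \frac{8453212}{16673}$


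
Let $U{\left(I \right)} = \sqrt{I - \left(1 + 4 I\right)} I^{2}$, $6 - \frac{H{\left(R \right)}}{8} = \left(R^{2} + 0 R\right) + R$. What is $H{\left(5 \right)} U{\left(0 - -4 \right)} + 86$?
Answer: $86 - 3072 i \sqrt{13} \approx 86.0 - 11076.0 i$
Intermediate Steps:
$H{\left(R \right)} = 48 - 8 R - 8 R^{2}$ ($H{\left(R \right)} = 48 - 8 \left(\left(R^{2} + 0 R\right) + R\right) = 48 - 8 \left(\left(R^{2} + 0\right) + R\right) = 48 - 8 \left(R^{2} + R\right) = 48 - 8 \left(R + R^{2}\right) = 48 - \left(8 R + 8 R^{2}\right) = 48 - 8 R - 8 R^{2}$)
$U{\left(I \right)} = I^{2} \sqrt{-1 - 3 I}$ ($U{\left(I \right)} = \sqrt{I - \left(1 + 4 I\right)} I^{2} = \sqrt{-1 - 3 I} I^{2} = I^{2} \sqrt{-1 - 3 I}$)
$H{\left(5 \right)} U{\left(0 - -4 \right)} + 86 = \left(48 - 40 - 8 \cdot 5^{2}\right) \left(0 - -4\right)^{2} \sqrt{-1 - 3 \left(0 - -4\right)} + 86 = \left(48 - 40 - 200\right) \left(0 + 4\right)^{2} \sqrt{-1 - 3 \left(0 + 4\right)} + 86 = \left(48 - 40 - 200\right) 4^{2} \sqrt{-1 - 12} + 86 = - 192 \cdot 16 \sqrt{-1 - 12} + 86 = - 192 \cdot 16 \sqrt{-13} + 86 = - 192 \cdot 16 i \sqrt{13} + 86 = - 3072 i \sqrt{13} + 86 = 86 - 3072 i \sqrt{13}$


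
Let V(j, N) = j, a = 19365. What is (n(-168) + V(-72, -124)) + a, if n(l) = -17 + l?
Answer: 19108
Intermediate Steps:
(n(-168) + V(-72, -124)) + a = ((-17 - 168) - 72) + 19365 = (-185 - 72) + 19365 = -257 + 19365 = 19108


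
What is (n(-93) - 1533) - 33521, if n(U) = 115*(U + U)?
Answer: -56444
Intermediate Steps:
n(U) = 230*U (n(U) = 115*(2*U) = 230*U)
(n(-93) - 1533) - 33521 = (230*(-93) - 1533) - 33521 = (-21390 - 1533) - 33521 = -22923 - 33521 = -56444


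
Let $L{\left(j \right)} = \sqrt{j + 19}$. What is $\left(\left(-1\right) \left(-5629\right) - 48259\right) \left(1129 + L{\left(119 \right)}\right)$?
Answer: $-48129270 - 42630 \sqrt{138} \approx -4.863 \cdot 10^{7}$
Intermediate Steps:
$L{\left(j \right)} = \sqrt{19 + j}$
$\left(\left(-1\right) \left(-5629\right) - 48259\right) \left(1129 + L{\left(119 \right)}\right) = \left(\left(-1\right) \left(-5629\right) - 48259\right) \left(1129 + \sqrt{19 + 119}\right) = \left(5629 - 48259\right) \left(1129 + \sqrt{138}\right) = - 42630 \left(1129 + \sqrt{138}\right) = -48129270 - 42630 \sqrt{138}$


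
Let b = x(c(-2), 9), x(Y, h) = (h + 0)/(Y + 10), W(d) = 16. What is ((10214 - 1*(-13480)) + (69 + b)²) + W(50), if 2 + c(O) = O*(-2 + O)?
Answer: 7308529/256 ≈ 28549.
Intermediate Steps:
c(O) = -2 + O*(-2 + O)
x(Y, h) = h/(10 + Y)
b = 9/16 (b = 9/(10 + (-2 + (-2)² - 2*(-2))) = 9/(10 + (-2 + 4 + 4)) = 9/(10 + 6) = 9/16 ≈ 0.56250)
((10214 - 1*(-13480)) + (69 + b)²) + W(50) = ((10214 - 1*(-13480)) + (69 + 9/16)²) + 16 = ((10214 + 13480) + (1113/16)²) + 16 = (23694 + 1238769/256) + 16 = 7304433/256 + 16 = 7308529/256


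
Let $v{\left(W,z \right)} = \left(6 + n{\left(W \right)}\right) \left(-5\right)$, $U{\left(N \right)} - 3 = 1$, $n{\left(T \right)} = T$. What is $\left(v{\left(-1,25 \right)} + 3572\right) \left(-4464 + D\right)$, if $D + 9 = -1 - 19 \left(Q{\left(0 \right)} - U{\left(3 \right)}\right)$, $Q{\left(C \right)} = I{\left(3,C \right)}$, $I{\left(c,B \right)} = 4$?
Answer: $-15869278$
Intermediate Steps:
$U{\left(N \right)} = 4$ ($U{\left(N \right)} = 3 + 1 = 4$)
$Q{\left(C \right)} = 4$
$v{\left(W,z \right)} = -30 - 5 W$ ($v{\left(W,z \right)} = \left(6 + W\right) \left(-5\right) = -30 - 5 W$)
$D = -10$ ($D = -9 - \left(1 + 19 \left(4 - 4\right)\right) = -9 - 1 = -10$)
$\left(v{\left(-1,25 \right)} + 3572\right) \left(-4464 + D\right) = \left(\left(-30 - -5\right) + 3572\right) \left(-4464 - 10\right) = \left(\left(-30 + 5\right) + 3572\right) \left(-4474\right) = \left(-25 + 3572\right) \left(-4474\right) = 3547 \left(-4474\right) = -15869278$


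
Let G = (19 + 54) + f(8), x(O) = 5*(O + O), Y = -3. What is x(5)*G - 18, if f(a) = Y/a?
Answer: 14453/4 ≈ 3613.3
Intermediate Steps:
f(a) = -3/a
x(O) = 10*O (x(O) = 5*(2*O) = 10*O)
G = 581/8 (G = (19 + 54) - 3/8 = 73 - 3*1/8 = 73 - 3/8 = 581/8 ≈ 72.625)
x(5)*G - 18 = (10*5)*(581/8) - 18 = 50*(581/8) - 18 = 14525/4 - 18 = 14453/4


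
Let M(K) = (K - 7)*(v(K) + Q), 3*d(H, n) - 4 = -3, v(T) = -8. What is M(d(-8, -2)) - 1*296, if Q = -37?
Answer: 4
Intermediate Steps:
d(H, n) = 1/3 (d(H, n) = 4/3 + (1/3)*(-3) = 4/3 - 1 = 1/3)
M(K) = 315 - 45*K (M(K) = (K - 7)*(-8 - 37) = (-7 + K)*(-45) = 315 - 45*K)
M(d(-8, -2)) - 1*296 = (315 - 45*1/3) - 1*296 = (315 - 15) - 296 = 300 - 296 = 4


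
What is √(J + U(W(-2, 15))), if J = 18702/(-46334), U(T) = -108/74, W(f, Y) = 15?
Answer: 3*I*√152102127655/857179 ≈ 1.365*I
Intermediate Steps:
U(T) = -54/37 (U(T) = -108*1/74 = -54/37)
J = -9351/23167 (J = 18702*(-1/46334) = -9351/23167 ≈ -0.40363)
√(J + U(W(-2, 15))) = √(-9351/23167 - 54/37) = √(-1597005/857179) = 3*I*√152102127655/857179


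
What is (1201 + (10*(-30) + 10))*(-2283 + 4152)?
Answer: 1702659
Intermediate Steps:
(1201 + (10*(-30) + 10))*(-2283 + 4152) = (1201 + (-300 + 10))*1869 = (1201 - 290)*1869 = 911*1869 = 1702659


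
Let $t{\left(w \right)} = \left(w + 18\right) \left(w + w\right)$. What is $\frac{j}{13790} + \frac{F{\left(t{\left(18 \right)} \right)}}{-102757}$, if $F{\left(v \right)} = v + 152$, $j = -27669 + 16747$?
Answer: $- \frac{571139937}{708509515} \approx -0.80611$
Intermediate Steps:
$t{\left(w \right)} = 2 w \left(18 + w\right)$ ($t{\left(w \right)} = \left(18 + w\right) 2 w = 2 w \left(18 + w\right)$)
$j = -10922$
$F{\left(v \right)} = 152 + v$
$\frac{j}{13790} + \frac{F{\left(t{\left(18 \right)} \right)}}{-102757} = - \frac{10922}{13790} + \frac{152 + 2 \cdot 18 \left(18 + 18\right)}{-102757} = \left(-10922\right) \frac{1}{13790} + \left(152 + 2 \cdot 18 \cdot 36\right) \left(- \frac{1}{102757}\right) = - \frac{5461}{6895} + \left(152 + 1296\right) \left(- \frac{1}{102757}\right) = - \frac{5461}{6895} + 1448 \left(- \frac{1}{102757}\right) = - \frac{5461}{6895} - \frac{1448}{102757} = - \frac{571139937}{708509515}$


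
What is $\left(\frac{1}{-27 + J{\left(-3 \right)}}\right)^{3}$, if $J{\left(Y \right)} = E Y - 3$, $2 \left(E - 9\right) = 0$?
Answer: $- \frac{1}{185193} \approx -5.3998 \cdot 10^{-6}$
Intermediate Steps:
$E = 9$ ($E = 9 + \frac{1}{2} \cdot 0 = 9 + 0 = 9$)
$J{\left(Y \right)} = -3 + 9 Y$ ($J{\left(Y \right)} = 9 Y - 3 = -3 + 9 Y$)
$\left(\frac{1}{-27 + J{\left(-3 \right)}}\right)^{3} = \left(\frac{1}{-27 + \left(-3 + 9 \left(-3\right)\right)}\right)^{3} = \left(\frac{1}{-27 - 30}\right)^{3} = \left(\frac{1}{-57}\right)^{3} = \left(- \frac{1}{57}\right)^{3} = - \frac{1}{185193}$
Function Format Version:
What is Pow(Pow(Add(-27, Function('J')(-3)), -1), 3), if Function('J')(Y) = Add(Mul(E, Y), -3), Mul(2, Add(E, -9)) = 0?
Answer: Rational(-1, 185193) ≈ -5.3998e-6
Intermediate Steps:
E = 9 (E = Add(9, Mul(Rational(1, 2), 0)) = Add(9, 0) = 9)
Function('J')(Y) = Add(-3, Mul(9, Y)) (Function('J')(Y) = Add(Mul(9, Y), -3) = Add(-3, Mul(9, Y)))
Pow(Pow(Add(-27, Function('J')(-3)), -1), 3) = Pow(Pow(Add(-27, Add(-3, Mul(9, -3))), -1), 3) = Pow(Pow(Add(-27, Add(-3, -27)), -1), 3) = Pow(Pow(Add(-27, -30), -1), 3) = Pow(Pow(-57, -1), 3) = Pow(Rational(-1, 57), 3) = Rational(-1, 185193)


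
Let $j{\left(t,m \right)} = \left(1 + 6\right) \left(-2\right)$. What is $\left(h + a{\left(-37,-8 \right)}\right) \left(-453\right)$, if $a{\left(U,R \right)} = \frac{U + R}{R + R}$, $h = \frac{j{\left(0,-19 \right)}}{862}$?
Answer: $- \frac{8735199}{6896} \approx -1266.7$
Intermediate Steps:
$j{\left(t,m \right)} = -14$ ($j{\left(t,m \right)} = 7 \left(-2\right) = -14$)
$h = - \frac{7}{431}$ ($h = - \frac{14}{862} = \left(-14\right) \frac{1}{862} = - \frac{7}{431} \approx -0.016241$)
$a{\left(U,R \right)} = \frac{R + U}{2 R}$
$\left(h + a{\left(-37,-8 \right)}\right) \left(-453\right) = \left(- \frac{7}{431} + \frac{-8 - 37}{2 \left(-8\right)}\right) \left(-453\right) = \left(- \frac{7}{431} + \frac{1}{2} \left(- \frac{1}{8}\right) \left(-45\right)\right) \left(-453\right) = \left(- \frac{7}{431} + \frac{45}{16}\right) \left(-453\right) = \frac{19283}{6896} \left(-453\right) = - \frac{8735199}{6896}$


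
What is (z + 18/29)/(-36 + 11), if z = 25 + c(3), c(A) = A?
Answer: -166/145 ≈ -1.1448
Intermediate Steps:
z = 28 (z = 25 + 3 = 28)
(z + 18/29)/(-36 + 11) = (28 + 18/29)/(-36 + 11) = (28 + 18*(1/29))/(-25) = -(28 + 18/29)/25 = -1/25*830/29 = -166/145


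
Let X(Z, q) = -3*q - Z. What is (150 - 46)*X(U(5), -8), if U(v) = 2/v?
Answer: 12272/5 ≈ 2454.4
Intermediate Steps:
X(Z, q) = -Z - 3*q
(150 - 46)*X(U(5), -8) = (150 - 46)*(-2/5 - 3*(-8)) = 104*(-2/5 + 24) = 104*(-1*⅖ + 24) = 104*(-⅖ + 24) = 104*(118/5) = 12272/5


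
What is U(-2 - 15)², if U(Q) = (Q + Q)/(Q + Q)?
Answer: 1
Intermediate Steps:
U(Q) = 1 (U(Q) = (2*Q)/((2*Q)) = (2*Q)*(1/(2*Q)) = 1)
U(-2 - 15)² = 1² = 1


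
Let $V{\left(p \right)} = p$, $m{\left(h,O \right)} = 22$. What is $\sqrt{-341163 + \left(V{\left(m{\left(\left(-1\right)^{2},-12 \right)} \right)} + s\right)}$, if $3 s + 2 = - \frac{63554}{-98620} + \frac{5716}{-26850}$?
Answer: $\frac{i \sqrt{239195585503833119098}}{26479470} \approx 584.07 i$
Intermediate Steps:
$s = - \frac{207659051}{397192050}$ ($s = - \frac{2}{3} + \frac{- \frac{63554}{-98620} + \frac{5716}{-26850}}{3} = - \frac{2}{3} + \frac{\left(-63554\right) \left(- \frac{1}{98620}\right) + 5716 \left(- \frac{1}{26850}\right)}{3} = - \frac{2}{3} + \frac{\frac{31777}{49310} - \frac{2858}{13425}}{3} = - \frac{2}{3} + \frac{1}{3} \cdot \frac{57135649}{132397350} = - \frac{2}{3} + \frac{57135649}{397192050} = - \frac{207659051}{397192050} \approx -0.52282$)
$\sqrt{-341163 + \left(V{\left(m{\left(\left(-1\right)^{2},-12 \right)} \right)} + s\right)} = \sqrt{-341163 + \left(22 - \frac{207659051}{397192050}\right)} = \sqrt{-341163 + \frac{8530566049}{397192050}} = \sqrt{- \frac{135498700788101}{397192050}} = \frac{i \sqrt{239195585503833119098}}{26479470}$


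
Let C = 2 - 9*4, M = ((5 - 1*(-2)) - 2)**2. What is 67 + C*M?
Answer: -783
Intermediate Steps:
M = 25 (M = ((5 + 2) - 2)**2 = (7 - 2)**2 = 5**2 = 25)
C = -34 (C = 2 - 36 = -34)
67 + C*M = 67 - 34*25 = 67 - 850 = -783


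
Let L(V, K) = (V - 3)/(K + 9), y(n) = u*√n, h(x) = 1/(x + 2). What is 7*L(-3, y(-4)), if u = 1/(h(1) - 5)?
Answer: -1029/221 - 49*I/221 ≈ -4.6561 - 0.22172*I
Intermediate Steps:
h(x) = 1/(2 + x)
u = -3/14 (u = 1/(1/(2 + 1) - 5) = 1/(1/3 - 5) = 1/(⅓ - 5) = 1/(-14/3) = -3/14 ≈ -0.21429)
y(n) = -3*√n/14
L(V, K) = (-3 + V)/(9 + K)
7*L(-3, y(-4)) = 7*((-3 - 3)/(9 - 3*I/7)) = 7*(-6/(9 - 3*I/7)) = 7*((49*(9 + 3*I/7)/3978)*(-6)) = 7*(-49*(9 + 3*I/7)/663) = -343*(9 + 3*I/7)/663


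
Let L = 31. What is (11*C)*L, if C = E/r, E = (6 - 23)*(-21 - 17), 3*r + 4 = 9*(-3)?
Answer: -21318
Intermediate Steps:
r = -31/3 (r = -4/3 + (9*(-3))/3 = -4/3 + (1/3)*(-27) = -4/3 - 9 = -31/3 ≈ -10.333)
E = 646 (E = -17*(-38) = 646)
C = -1938/31 (C = 646/(-31/3) = 646*(-3/31) = -1938/31 ≈ -62.516)
(11*C)*L = (11*(-1938/31))*31 = -21318/31*31 = -21318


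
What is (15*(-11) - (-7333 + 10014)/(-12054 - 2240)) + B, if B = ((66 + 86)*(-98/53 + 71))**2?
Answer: 633709508748277/5735978 ≈ 1.1048e+8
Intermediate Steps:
B = 310338126400/2809 (B = (152*(-98*1/53 + 71))**2 = (152*(-98/53 + 71))**2 = (152*(3665/53))**2 = (557080/53)**2 = 310338126400/2809 ≈ 1.1048e+8)
(15*(-11) - (-7333 + 10014)/(-12054 - 2240)) + B = (15*(-11) - (-7333 + 10014)/(-12054 - 2240)) + 310338126400/2809 = (-165 - 2681/(-14294)) + 310338126400/2809 = (-165 - 2681*(-1)/14294) + 310338126400/2809 = (-165 - 1*(-383/2042)) + 310338126400/2809 = (-165 + 383/2042) + 310338126400/2809 = -336547/2042 + 310338126400/2809 = 633709508748277/5735978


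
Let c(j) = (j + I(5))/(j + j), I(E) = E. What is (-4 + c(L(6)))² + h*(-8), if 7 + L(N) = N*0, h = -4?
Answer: 2297/49 ≈ 46.878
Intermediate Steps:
L(N) = -7 (L(N) = -7 + N*0 = -7 + 0 = -7)
c(j) = (5 + j)/(2*j) (c(j) = (j + 5)/(j + j) = (5 + j)/((2*j)) = (5 + j)*(1/(2*j)) = (5 + j)/(2*j))
(-4 + c(L(6)))² + h*(-8) = (-4 + (½)*(5 - 7)/(-7))² - 4*(-8) = (-4 + (½)*(-⅐)*(-2))² + 32 = (-4 + ⅐)² + 32 = (-27/7)² + 32 = 729/49 + 32 = 2297/49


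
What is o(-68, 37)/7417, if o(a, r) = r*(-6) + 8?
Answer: -214/7417 ≈ -0.028853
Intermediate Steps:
o(a, r) = 8 - 6*r (o(a, r) = -6*r + 8 = 8 - 6*r)
o(-68, 37)/7417 = (8 - 6*37)/7417 = (8 - 222)*(1/7417) = -214*1/7417 = -214/7417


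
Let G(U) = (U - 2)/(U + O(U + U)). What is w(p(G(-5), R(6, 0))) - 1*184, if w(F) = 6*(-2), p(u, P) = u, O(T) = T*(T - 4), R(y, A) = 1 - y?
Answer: -196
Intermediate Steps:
O(T) = T*(-4 + T)
G(U) = (-2 + U)/(U + 2*U*(-4 + 2*U)) (G(U) = (U - 2)/(U + (U + U)*(-4 + (U + U))) = (-2 + U)/(U + (2*U)*(-4 + 2*U)) = (-2 + U)/(U + 2*U*(-4 + 2*U)))
w(F) = -12
w(p(G(-5), R(6, 0))) - 1*184 = -12 - 1*184 = -12 - 184 = -196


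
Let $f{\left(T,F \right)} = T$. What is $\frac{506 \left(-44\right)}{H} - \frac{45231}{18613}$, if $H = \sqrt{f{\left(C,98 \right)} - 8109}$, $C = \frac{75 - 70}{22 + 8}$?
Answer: $- \frac{45231}{18613} + \frac{2024 i \sqrt{291918}}{4423} \approx -2.4301 + 247.24 i$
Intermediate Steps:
$C = \frac{1}{6}$ ($C = \frac{5}{30} = 5 \cdot \frac{1}{30} = \frac{1}{6} \approx 0.16667$)
$H = \frac{i \sqrt{291918}}{6}$ ($H = \sqrt{\frac{1}{6} - 8109} = \sqrt{- \frac{48653}{6}} = \frac{i \sqrt{291918}}{6} \approx 90.049 i$)
$\frac{506 \left(-44\right)}{H} - \frac{45231}{18613} = \frac{506 \left(-44\right)}{\frac{1}{6} i \sqrt{291918}} - \frac{45231}{18613} = - 22264 \left(- \frac{i \sqrt{291918}}{48653}\right) - \frac{45231}{18613} = \frac{2024 i \sqrt{291918}}{4423} - \frac{45231}{18613} = - \frac{45231}{18613} + \frac{2024 i \sqrt{291918}}{4423}$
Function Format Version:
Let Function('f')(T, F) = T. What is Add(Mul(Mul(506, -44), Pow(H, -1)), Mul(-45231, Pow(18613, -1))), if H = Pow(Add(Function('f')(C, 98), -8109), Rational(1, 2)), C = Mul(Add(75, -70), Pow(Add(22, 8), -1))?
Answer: Add(Rational(-45231, 18613), Mul(Rational(2024, 4423), I, Pow(291918, Rational(1, 2)))) ≈ Add(-2.4301, Mul(247.24, I))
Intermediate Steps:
C = Rational(1, 6) (C = Mul(5, Pow(30, -1)) = Mul(5, Rational(1, 30)) = Rational(1, 6) ≈ 0.16667)
H = Mul(Rational(1, 6), I, Pow(291918, Rational(1, 2))) (H = Pow(Add(Rational(1, 6), -8109), Rational(1, 2)) = Pow(Rational(-48653, 6), Rational(1, 2)) = Mul(Rational(1, 6), I, Pow(291918, Rational(1, 2))) ≈ Mul(90.049, I))
Add(Mul(Mul(506, -44), Pow(H, -1)), Mul(-45231, Pow(18613, -1))) = Add(Mul(Mul(506, -44), Pow(Mul(Rational(1, 6), I, Pow(291918, Rational(1, 2))), -1)), Mul(-45231, Pow(18613, -1))) = Add(Mul(-22264, Mul(Rational(-1, 48653), I, Pow(291918, Rational(1, 2)))), Mul(-45231, Rational(1, 18613))) = Add(Mul(Rational(2024, 4423), I, Pow(291918, Rational(1, 2))), Rational(-45231, 18613)) = Add(Rational(-45231, 18613), Mul(Rational(2024, 4423), I, Pow(291918, Rational(1, 2))))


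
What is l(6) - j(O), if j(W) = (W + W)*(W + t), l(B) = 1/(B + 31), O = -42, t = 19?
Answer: -71483/37 ≈ -1932.0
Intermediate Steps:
l(B) = 1/(31 + B)
j(W) = 2*W*(19 + W) (j(W) = (W + W)*(W + 19) = (2*W)*(19 + W) = 2*W*(19 + W))
l(6) - j(O) = 1/(31 + 6) - 2*(-42)*(19 - 42) = 1/37 - 2*(-42)*(-23) = 1/37 - 1*1932 = 1/37 - 1932 = -71483/37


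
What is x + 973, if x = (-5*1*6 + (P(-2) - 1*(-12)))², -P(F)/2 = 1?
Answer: 1373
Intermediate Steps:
P(F) = -2 (P(F) = -2*1 = -2)
x = 400 (x = (-5*1*6 + (-2 - 1*(-12)))² = (-5*6 + (-2 + 12))² = (-30 + 10)² = (-20)² = 400)
x + 973 = 400 + 973 = 1373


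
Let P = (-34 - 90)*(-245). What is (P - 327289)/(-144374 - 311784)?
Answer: 296909/456158 ≈ 0.65089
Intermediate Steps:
P = 30380 (P = -124*(-245) = 30380)
(P - 327289)/(-144374 - 311784) = (30380 - 327289)/(-144374 - 311784) = -296909/(-456158) = -296909*(-1/456158) = 296909/456158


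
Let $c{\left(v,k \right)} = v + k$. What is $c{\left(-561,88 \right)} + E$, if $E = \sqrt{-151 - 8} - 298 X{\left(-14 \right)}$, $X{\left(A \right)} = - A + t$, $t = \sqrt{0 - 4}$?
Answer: $-4645 - 596 i + i \sqrt{159} \approx -4645.0 - 583.39 i$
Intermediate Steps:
$t = 2 i$ ($t = \sqrt{-4} = 2 i \approx 2.0 i$)
$c{\left(v,k \right)} = k + v$
$X{\left(A \right)} = - A + 2 i$
$E = -4172 - 596 i + i \sqrt{159}$ ($E = \sqrt{-151 - 8} - 298 \left(\left(-1\right) \left(-14\right) + 2 i\right) = \sqrt{-159} - 298 \left(14 + 2 i\right) = i \sqrt{159} - \left(4172 + 596 i\right) = -4172 - 596 i + i \sqrt{159} \approx -4172.0 - 583.39 i$)
$c{\left(-561,88 \right)} + E = \left(88 - 561\right) - \left(4172 + 596 i - i \sqrt{159}\right) = -473 - \left(4172 + 596 i - i \sqrt{159}\right) = -4645 - 596 i + i \sqrt{159}$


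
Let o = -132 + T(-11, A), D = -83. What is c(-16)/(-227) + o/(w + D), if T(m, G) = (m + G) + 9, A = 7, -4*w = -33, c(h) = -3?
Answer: 116213/67873 ≈ 1.7122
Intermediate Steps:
w = 33/4 (w = -¼*(-33) = 33/4 ≈ 8.2500)
T(m, G) = 9 + G + m (T(m, G) = (G + m) + 9 = 9 + G + m)
o = -127 (o = -132 + (9 + 7 - 11) = -132 + 5 = -127)
c(-16)/(-227) + o/(w + D) = -3/(-227) - 127/(33/4 - 83) = -3*(-1/227) - 127/(-299/4) = 3/227 - 127*(-4/299) = 3/227 + 508/299 = 116213/67873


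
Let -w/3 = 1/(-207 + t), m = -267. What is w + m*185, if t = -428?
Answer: -31365822/635 ≈ -49395.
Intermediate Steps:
w = 3/635 (w = -3/(-207 - 428) = -3/(-635) = -3*(-1/635) = 3/635 ≈ 0.0047244)
w + m*185 = 3/635 - 267*185 = 3/635 - 49395 = -31365822/635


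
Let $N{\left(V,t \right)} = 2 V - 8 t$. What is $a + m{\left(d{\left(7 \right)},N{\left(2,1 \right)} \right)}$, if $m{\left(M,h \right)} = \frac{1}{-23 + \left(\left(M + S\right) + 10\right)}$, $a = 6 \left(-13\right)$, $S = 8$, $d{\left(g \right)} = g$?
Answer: $- \frac{155}{2} \approx -77.5$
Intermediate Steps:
$N{\left(V,t \right)} = - 8 t + 2 V$
$a = -78$
$m{\left(M,h \right)} = \frac{1}{-5 + M}$ ($m{\left(M,h \right)} = \frac{1}{-23 + \left(\left(M + 8\right) + 10\right)} = \frac{1}{-23 + \left(\left(8 + M\right) + 10\right)} = \frac{1}{-23 + \left(18 + M\right)} = \frac{1}{-5 + M}$)
$a + m{\left(d{\left(7 \right)},N{\left(2,1 \right)} \right)} = -78 + \frac{1}{-5 + 7} = -78 + \frac{1}{2} = - \frac{155}{2}$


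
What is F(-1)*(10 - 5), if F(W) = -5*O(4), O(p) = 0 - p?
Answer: 100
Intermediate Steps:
O(p) = -p
F(W) = 20 (F(W) = -(-5)*4 = -5*(-4) = 20)
F(-1)*(10 - 5) = 20*(10 - 5) = 20*5 = 100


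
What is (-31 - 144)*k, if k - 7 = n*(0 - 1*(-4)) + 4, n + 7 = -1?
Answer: 3675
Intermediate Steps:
n = -8 (n = -7 - 1 = -8)
k = -21 (k = 7 + (-8*(0 - 1*(-4)) + 4) = 7 + (-8*(0 + 4) + 4) = 7 + (-8*4 + 4) = 7 + (-32 + 4) = 7 - 28 = -21)
(-31 - 144)*k = (-31 - 144)*(-21) = -175*(-21) = 3675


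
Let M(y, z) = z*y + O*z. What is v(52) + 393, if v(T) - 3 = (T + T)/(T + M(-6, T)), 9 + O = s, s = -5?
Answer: 7522/19 ≈ 395.89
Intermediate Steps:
O = -14 (O = -9 - 5 = -14)
M(y, z) = -14*z + y*z (M(y, z) = z*y - 14*z = y*z - 14*z = -14*z + y*z)
v(T) = 55/19 (v(T) = 3 + (T + T)/(T + T*(-14 - 6)) = 3 + (2*T)/(T + T*(-20)) = 3 + (2*T)/(T - 20*T) = 3 + (2*T)/((-19*T)) = 3 + (2*T)*(-1/(19*T)) = 3 - 2/19 = 55/19)
v(52) + 393 = 55/19 + 393 = 7522/19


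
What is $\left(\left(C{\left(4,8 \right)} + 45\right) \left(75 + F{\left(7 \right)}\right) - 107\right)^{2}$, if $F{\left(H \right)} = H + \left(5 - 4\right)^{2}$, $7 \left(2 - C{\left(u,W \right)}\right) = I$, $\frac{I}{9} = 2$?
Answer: $\frac{628204096}{49} \approx 1.282 \cdot 10^{7}$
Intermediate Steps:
$I = 18$ ($I = 9 \cdot 2 = 18$)
$C{\left(u,W \right)} = - \frac{4}{7}$ ($C{\left(u,W \right)} = 2 - \frac{18}{7} = - \frac{4}{7}$)
$F{\left(H \right)} = 1 + H$ ($F{\left(H \right)} = H + 1^{2} = H + 1 = 1 + H$)
$\left(\left(C{\left(4,8 \right)} + 45\right) \left(75 + F{\left(7 \right)}\right) - 107\right)^{2} = \left(\left(- \frac{4}{7} + 45\right) \left(75 + \left(1 + 7\right)\right) - 107\right)^{2} = \left(\frac{311 \left(75 + 8\right)}{7} - 107\right)^{2} = \left(\frac{311}{7} \cdot 83 - 107\right)^{2} = \left(\frac{25813}{7} - 107\right)^{2} = \left(\frac{25064}{7}\right)^{2} = \frac{628204096}{49}$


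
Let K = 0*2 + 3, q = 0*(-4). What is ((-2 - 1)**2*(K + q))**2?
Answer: 729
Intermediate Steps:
q = 0
K = 3 (K = 0 + 3 = 3)
((-2 - 1)**2*(K + q))**2 = ((-2 - 1)**2*(3 + 0))**2 = ((-3)**2*3)**2 = (9*3)**2 = 27**2 = 729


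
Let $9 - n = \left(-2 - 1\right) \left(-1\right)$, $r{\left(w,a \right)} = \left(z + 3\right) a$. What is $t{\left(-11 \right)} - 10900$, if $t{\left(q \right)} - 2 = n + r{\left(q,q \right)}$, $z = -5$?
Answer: $-10870$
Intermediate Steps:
$r{\left(w,a \right)} = - 2 a$ ($r{\left(w,a \right)} = \left(-5 + 3\right) a = - 2 a$)
$n = 6$ ($n = 9 - \left(-2 - 1\right) \left(-1\right) = 9 - \left(-3\right) \left(-1\right) = 9 - 3 = 6$)
$t{\left(q \right)} = 8 - 2 q$ ($t{\left(q \right)} = 2 - \left(-6 + 2 q\right) = 8 - 2 q$)
$t{\left(-11 \right)} - 10900 = \left(8 - -22\right) - 10900 = \left(8 + 22\right) - 10900 = 30 - 10900 = -10870$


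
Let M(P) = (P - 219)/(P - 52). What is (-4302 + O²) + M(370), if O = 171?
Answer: 7930753/318 ≈ 24939.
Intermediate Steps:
M(P) = (-219 + P)/(-52 + P)
(-4302 + O²) + M(370) = (-4302 + 171²) + (-219 + 370)/(-52 + 370) = (-4302 + 29241) + 151/318 = 24939 + (1/318)*151 = 24939 + 151/318 = 7930753/318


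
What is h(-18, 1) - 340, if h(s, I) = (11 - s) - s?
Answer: -293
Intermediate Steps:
h(s, I) = 11 - 2*s
h(-18, 1) - 340 = (11 - 2*(-18)) - 340 = (11 + 36) - 340 = 47 - 340 = -293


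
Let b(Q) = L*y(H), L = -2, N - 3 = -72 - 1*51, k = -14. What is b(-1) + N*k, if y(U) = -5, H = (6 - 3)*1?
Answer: 1690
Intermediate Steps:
H = 3 (H = 3*1 = 3)
N = -120 (N = 3 + (-72 - 1*51) = 3 + (-72 - 51) = 3 - 123 = -120)
b(Q) = 10 (b(Q) = -2*(-5) = 10)
b(-1) + N*k = 10 - 120*(-14) = 10 + 1680 = 1690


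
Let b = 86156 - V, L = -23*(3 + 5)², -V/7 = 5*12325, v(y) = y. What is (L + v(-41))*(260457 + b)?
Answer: -1177095844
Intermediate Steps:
V = -431375 (V = -35*12325 = -7*61625 = -431375)
L = -1472 (L = -23*8² = -23*64 = -1472)
b = 517531 (b = 86156 - 1*(-431375) = 86156 + 431375 = 517531)
(L + v(-41))*(260457 + b) = (-1472 - 41)*(260457 + 517531) = -1513*777988 = -1177095844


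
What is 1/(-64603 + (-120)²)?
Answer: -1/50203 ≈ -1.9919e-5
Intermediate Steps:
1/(-64603 + (-120)²) = 1/(-64603 + 14400) = 1/(-50203) = -1/50203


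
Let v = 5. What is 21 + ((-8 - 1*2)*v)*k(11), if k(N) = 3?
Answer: -129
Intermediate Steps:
21 + ((-8 - 1*2)*v)*k(11) = 21 + ((-8 - 1*2)*5)*3 = 21 + ((-8 - 2)*5)*3 = 21 - 10*5*3 = 21 - 50*3 = 21 - 150 = -129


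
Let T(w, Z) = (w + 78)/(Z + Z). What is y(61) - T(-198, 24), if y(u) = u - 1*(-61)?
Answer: 249/2 ≈ 124.50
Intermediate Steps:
y(u) = 61 + u (y(u) = u + 61 = 61 + u)
T(w, Z) = (78 + w)/(2*Z) (T(w, Z) = (78 + w)/((2*Z)) = (78 + w)*(1/(2*Z)) = (78 + w)/(2*Z))
y(61) - T(-198, 24) = (61 + 61) - (78 - 198)/(2*24) = 122 - (-120)/(2*24) = 122 - 1*(-5/2) = 122 + 5/2 = 249/2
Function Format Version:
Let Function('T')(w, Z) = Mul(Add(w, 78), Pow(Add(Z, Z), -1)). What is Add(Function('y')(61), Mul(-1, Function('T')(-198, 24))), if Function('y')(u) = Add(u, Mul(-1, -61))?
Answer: Rational(249, 2) ≈ 124.50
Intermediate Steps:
Function('y')(u) = Add(61, u) (Function('y')(u) = Add(u, 61) = Add(61, u))
Function('T')(w, Z) = Mul(Rational(1, 2), Pow(Z, -1), Add(78, w)) (Function('T')(w, Z) = Mul(Add(78, w), Pow(Mul(2, Z), -1)) = Mul(Add(78, w), Mul(Rational(1, 2), Pow(Z, -1))) = Mul(Rational(1, 2), Pow(Z, -1), Add(78, w)))
Add(Function('y')(61), Mul(-1, Function('T')(-198, 24))) = Add(Add(61, 61), Mul(-1, Mul(Rational(1, 2), Pow(24, -1), Add(78, -198)))) = Add(122, Mul(-1, Mul(Rational(1, 2), Rational(1, 24), -120))) = Add(122, Mul(-1, Rational(-5, 2))) = Add(122, Rational(5, 2)) = Rational(249, 2)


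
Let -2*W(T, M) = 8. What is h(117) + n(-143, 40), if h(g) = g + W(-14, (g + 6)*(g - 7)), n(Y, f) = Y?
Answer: -30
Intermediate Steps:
W(T, M) = -4 (W(T, M) = -1/2*8 = -4)
h(g) = -4 + g (h(g) = g - 4 = -4 + g)
h(117) + n(-143, 40) = (-4 + 117) - 143 = 113 - 143 = -30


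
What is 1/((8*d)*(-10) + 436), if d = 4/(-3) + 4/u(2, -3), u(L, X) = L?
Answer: 3/1148 ≈ 0.0026132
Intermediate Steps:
d = 2/3 (d = 4/(-3) + 4/2 = 4*(-1/3) + 4*(1/2) = -4/3 + 2 = 2/3 ≈ 0.66667)
1/((8*d)*(-10) + 436) = 1/((8*(2/3))*(-10) + 436) = 1/((16/3)*(-10) + 436) = 1/(-160/3 + 436) = 1/(1148/3) = 3/1148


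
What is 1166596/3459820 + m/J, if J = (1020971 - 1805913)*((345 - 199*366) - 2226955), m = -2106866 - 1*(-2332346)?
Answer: 9400112050643042/27878274591728015 ≈ 0.33718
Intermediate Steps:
m = 225480 (m = -2106866 + 2332346 = 225480)
J = 1804930172248 (J = -784942*((345 - 72834) - 2226955) = -784942*(-72489 - 2226955) = -784942*(-2299444) = 1804930172248)
1166596/3459820 + m/J = 1166596/3459820 + 225480/1804930172248 = 1166596*(1/3459820) + 225480*(1/1804930172248) = 291649/864955 + 28185/225616271531 = 9400112050643042/27878274591728015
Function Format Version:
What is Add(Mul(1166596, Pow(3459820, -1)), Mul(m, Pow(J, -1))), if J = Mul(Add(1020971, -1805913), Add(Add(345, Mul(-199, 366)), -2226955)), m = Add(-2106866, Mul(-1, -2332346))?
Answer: Rational(9400112050643042, 27878274591728015) ≈ 0.33718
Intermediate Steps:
m = 225480 (m = Add(-2106866, 2332346) = 225480)
J = 1804930172248 (J = Mul(-784942, Add(Add(345, -72834), -2226955)) = Mul(-784942, Add(-72489, -2226955)) = Mul(-784942, -2299444) = 1804930172248)
Add(Mul(1166596, Pow(3459820, -1)), Mul(m, Pow(J, -1))) = Add(Mul(1166596, Pow(3459820, -1)), Mul(225480, Pow(1804930172248, -1))) = Add(Mul(1166596, Rational(1, 3459820)), Mul(225480, Rational(1, 1804930172248))) = Add(Rational(291649, 864955), Rational(28185, 225616271531)) = Rational(9400112050643042, 27878274591728015)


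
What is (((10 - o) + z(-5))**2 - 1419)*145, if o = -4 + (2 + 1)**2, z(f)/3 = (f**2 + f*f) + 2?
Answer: 3552790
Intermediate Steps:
z(f) = 6 + 6*f**2 (z(f) = 3*((f**2 + f*f) + 2) = 3*((f**2 + f**2) + 2) = 3*(2*f**2 + 2) = 3*(2 + 2*f**2) = 6 + 6*f**2)
o = 5 (o = -4 + 3**2 = -4 + 9 = 5)
(((10 - o) + z(-5))**2 - 1419)*145 = (((10 - 1*5) + (6 + 6*(-5)**2))**2 - 1419)*145 = (((10 - 5) + (6 + 6*25))**2 - 1419)*145 = ((5 + (6 + 150))**2 - 1419)*145 = ((5 + 156)**2 - 1419)*145 = (161**2 - 1419)*145 = (25921 - 1419)*145 = 24502*145 = 3552790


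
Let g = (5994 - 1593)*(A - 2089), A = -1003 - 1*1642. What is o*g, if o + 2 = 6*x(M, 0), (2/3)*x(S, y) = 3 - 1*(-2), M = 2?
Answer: -895876362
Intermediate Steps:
x(S, y) = 15/2 (x(S, y) = 3*(3 - 1*(-2))/2 = 3*(3 + 2)/2 = (3/2)*5 = 15/2)
A = -2645 (A = -1003 - 1642 = -2645)
o = 43 (o = -2 + 6*(15/2) = -2 + 45 = 43)
g = -20834334 (g = (5994 - 1593)*(-2645 - 2089) = 4401*(-4734) = -20834334)
o*g = 43*(-20834334) = -895876362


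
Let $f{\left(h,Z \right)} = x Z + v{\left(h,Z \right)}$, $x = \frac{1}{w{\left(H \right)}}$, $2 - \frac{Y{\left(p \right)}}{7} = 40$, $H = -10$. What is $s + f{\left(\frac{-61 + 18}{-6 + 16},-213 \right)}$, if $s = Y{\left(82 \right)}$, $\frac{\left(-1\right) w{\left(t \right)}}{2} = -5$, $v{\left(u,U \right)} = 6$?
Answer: $- \frac{2813}{10} \approx -281.3$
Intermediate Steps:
$w{\left(t \right)} = 10$ ($w{\left(t \right)} = \left(-2\right) \left(-5\right) = 10$)
$Y{\left(p \right)} = -266$ ($Y{\left(p \right)} = 14 - 280 = -266$)
$s = -266$
$x = \frac{1}{10} \approx 0.1$
$f{\left(h,Z \right)} = 6 + \frac{Z}{10}$ ($f{\left(h,Z \right)} = \frac{Z}{10} + 6 = 6 + \frac{Z}{10}$)
$s + f{\left(\frac{-61 + 18}{-6 + 16},-213 \right)} = -266 + \left(6 + \frac{1}{10} \left(-213\right)\right) = -266 + \left(6 - \frac{213}{10}\right) = -266 - \frac{153}{10} = - \frac{2813}{10}$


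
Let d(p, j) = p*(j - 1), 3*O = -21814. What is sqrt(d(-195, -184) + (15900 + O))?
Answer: sqrt(402333)/3 ≈ 211.43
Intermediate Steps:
O = -21814/3 (O = (1/3)*(-21814) = -21814/3 ≈ -7271.3)
d(p, j) = p*(-1 + j)
sqrt(d(-195, -184) + (15900 + O)) = sqrt(-195*(-1 - 184) + (15900 - 21814/3)) = sqrt(-195*(-185) + 25886/3) = sqrt(36075 + 25886/3) = sqrt(134111/3) = sqrt(402333)/3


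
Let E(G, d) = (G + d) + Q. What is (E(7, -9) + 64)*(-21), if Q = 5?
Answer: -1407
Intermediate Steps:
E(G, d) = 5 + G + d (E(G, d) = (G + d) + 5 = 5 + G + d)
(E(7, -9) + 64)*(-21) = ((5 + 7 - 9) + 64)*(-21) = (3 + 64)*(-21) = 67*(-21) = -1407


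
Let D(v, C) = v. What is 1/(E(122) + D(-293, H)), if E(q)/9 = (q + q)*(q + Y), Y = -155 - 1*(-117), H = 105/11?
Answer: 1/184171 ≈ 5.4297e-6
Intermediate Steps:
H = 105/11 (H = 105*(1/11) = 105/11 ≈ 9.5455)
Y = -38 (Y = -155 + 117 = -38)
E(q) = 18*q*(-38 + q) (E(q) = 9*((q + q)*(q - 38)) = 9*((2*q)*(-38 + q)) = 9*(2*q*(-38 + q)) = 18*q*(-38 + q))
1/(E(122) + D(-293, H)) = 1/(18*122*(-38 + 122) - 293) = 1/(18*122*84 - 293) = 1/(184464 - 293) = 1/184171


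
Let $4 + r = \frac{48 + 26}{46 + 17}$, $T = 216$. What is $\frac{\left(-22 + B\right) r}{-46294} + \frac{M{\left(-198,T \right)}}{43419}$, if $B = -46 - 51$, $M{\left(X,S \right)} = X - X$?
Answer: $- \frac{1513}{208323} \approx -0.0072628$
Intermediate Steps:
$r = - \frac{178}{63}$ ($r = -4 + \frac{48 + 26}{46 + 17} = -4 + \frac{74}{63} = - \frac{178}{63} \approx -2.8254$)
$M{\left(X,S \right)} = 0$
$B = -97$
$\frac{\left(-22 + B\right) r}{-46294} + \frac{M{\left(-198,T \right)}}{43419} = \frac{\left(-22 - 97\right) \left(- \frac{178}{63}\right)}{-46294} + \frac{0}{43419} = \left(-119\right) \left(- \frac{178}{63}\right) \left(- \frac{1}{46294}\right) + 0 \cdot \frac{1}{43419} = \frac{3026}{9} \left(- \frac{1}{46294}\right) + 0 = - \frac{1513}{208323} + 0 = - \frac{1513}{208323}$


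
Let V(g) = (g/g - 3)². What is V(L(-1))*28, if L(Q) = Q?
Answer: 112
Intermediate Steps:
V(g) = 4 (V(g) = (1 - 3)² = (-2)² = 4)
V(L(-1))*28 = 4*28 = 112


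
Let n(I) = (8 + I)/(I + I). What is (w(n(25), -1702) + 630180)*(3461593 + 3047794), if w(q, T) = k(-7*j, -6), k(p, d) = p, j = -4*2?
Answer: 4102450025332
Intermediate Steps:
j = -8
n(I) = (8 + I)/(2*I) (n(I) = (8 + I)/((2*I)) = (8 + I)*(1/(2*I)) = (8 + I)/(2*I))
w(q, T) = 56 (w(q, T) = -7*(-8) = 56)
(w(n(25), -1702) + 630180)*(3461593 + 3047794) = (56 + 630180)*(3461593 + 3047794) = 630236*6509387 = 4102450025332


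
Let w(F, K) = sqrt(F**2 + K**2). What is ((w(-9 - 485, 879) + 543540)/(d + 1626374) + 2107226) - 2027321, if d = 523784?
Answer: 85904459265/1075079 + sqrt(1016677)/2150158 ≈ 79905.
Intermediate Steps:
((w(-9 - 485, 879) + 543540)/(d + 1626374) + 2107226) - 2027321 = ((sqrt((-9 - 485)**2 + 879**2) + 543540)/(523784 + 1626374) + 2107226) - 2027321 = ((sqrt((-494)**2 + 772641) + 543540)/2150158 + 2107226) - 2027321 = ((sqrt(244036 + 772641) + 543540)*(1/2150158) + 2107226) - 2027321 = ((sqrt(1016677) + 543540)*(1/2150158) + 2107226) - 2027321 = ((543540 + sqrt(1016677))*(1/2150158) + 2107226) - 2027321 = ((271770/1075079 + sqrt(1016677)/2150158) + 2107226) - 2027321 = (2265434692624/1075079 + sqrt(1016677)/2150158) - 2027321 = 85904459265/1075079 + sqrt(1016677)/2150158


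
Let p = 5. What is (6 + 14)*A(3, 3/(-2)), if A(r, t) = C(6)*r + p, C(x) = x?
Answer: 460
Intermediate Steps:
A(r, t) = 5 + 6*r (A(r, t) = 6*r + 5 = 5 + 6*r)
(6 + 14)*A(3, 3/(-2)) = (6 + 14)*(5 + 6*3) = 20*(5 + 18) = 20*23 = 460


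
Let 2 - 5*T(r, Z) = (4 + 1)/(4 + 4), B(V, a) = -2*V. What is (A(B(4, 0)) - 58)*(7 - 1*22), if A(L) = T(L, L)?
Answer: 6927/8 ≈ 865.88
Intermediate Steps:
T(r, Z) = 11/40 (T(r, Z) = ⅖ - (4 + 1)/(5*(4 + 4)) = ⅖ - 1/8 = ⅖ - ⅕*5/8 = ⅖ - ⅛ = 11/40)
A(L) = 11/40
(A(B(4, 0)) - 58)*(7 - 1*22) = (11/40 - 58)*(7 - 1*22) = -2309*(7 - 22)/40 = -2309/40*(-15) = 6927/8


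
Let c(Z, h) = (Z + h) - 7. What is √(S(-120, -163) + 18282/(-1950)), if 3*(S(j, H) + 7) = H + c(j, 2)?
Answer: 3*I*√52754/65 ≈ 10.601*I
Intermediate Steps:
c(Z, h) = -7 + Z + h
S(j, H) = -26/3 + H/3 + j/3 (S(j, H) = -7 + (H + (-7 + j + 2))/3 = -7 + (H + (-5 + j))/3 = -7 + (-5 + H + j)/3 = -7 + (-5/3 + H/3 + j/3) = -26/3 + H/3 + j/3)
√(S(-120, -163) + 18282/(-1950)) = √((-26/3 + (⅓)*(-163) + (⅓)*(-120)) + 18282/(-1950)) = √((-26/3 - 163/3 - 40) + 18282*(-1/1950)) = √(-103 - 3047/325) = √(-36522/325) = 3*I*√52754/65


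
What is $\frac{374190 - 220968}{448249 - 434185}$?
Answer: $\frac{25537}{2344} \approx 10.895$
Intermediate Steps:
$\frac{374190 - 220968}{448249 - 434185} = \frac{153222}{14064} = 153222 \cdot \frac{1}{14064} = \frac{25537}{2344}$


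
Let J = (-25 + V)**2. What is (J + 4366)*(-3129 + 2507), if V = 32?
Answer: -2746130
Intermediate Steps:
J = 49 (J = (-25 + 32)**2 = 7**2 = 49)
(J + 4366)*(-3129 + 2507) = (49 + 4366)*(-3129 + 2507) = 4415*(-622) = -2746130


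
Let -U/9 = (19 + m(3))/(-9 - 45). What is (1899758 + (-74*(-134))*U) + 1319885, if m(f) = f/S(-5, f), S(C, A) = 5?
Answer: 48780529/15 ≈ 3.2520e+6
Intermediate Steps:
m(f) = f/5
U = 49/15 (U = -9*(19 + (⅕)*3)/(-9 - 45) = -9*(19 + ⅗)/(-54) = -882*(-1)/(5*54) = -9*(-49/135) = 49/15 ≈ 3.2667)
(1899758 + (-74*(-134))*U) + 1319885 = (1899758 - 74*(-134)*(49/15)) + 1319885 = (1899758 + 9916*(49/15)) + 1319885 = (1899758 + 485884/15) + 1319885 = 28982254/15 + 1319885 = 48780529/15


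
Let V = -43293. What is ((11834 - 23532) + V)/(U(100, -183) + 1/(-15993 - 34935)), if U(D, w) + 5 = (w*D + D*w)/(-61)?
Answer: -2800581648/30302159 ≈ -92.422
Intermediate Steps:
U(D, w) = -5 - 2*D*w/61 (U(D, w) = -5 + (w*D + D*w)/(-61) = -5 + (D*w + D*w)*(-1/61) = -5 + (2*D*w)*(-1/61) = -5 - 2*D*w/61)
((11834 - 23532) + V)/(U(100, -183) + 1/(-15993 - 34935)) = ((11834 - 23532) - 43293)/((-5 - 2/61*100*(-183)) + 1/(-15993 - 34935)) = (-11698 - 43293)/((-5 + 600) + 1/(-50928)) = -54991/(595 - 1/50928) = -54991/30302159/50928 = -54991*50928/30302159 = -2800581648/30302159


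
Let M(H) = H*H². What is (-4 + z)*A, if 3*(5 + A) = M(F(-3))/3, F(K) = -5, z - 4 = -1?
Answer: 170/9 ≈ 18.889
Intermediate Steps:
z = 3 (z = 4 - 1 = 3)
M(H) = H³
A = -170/9 (A = -5 + ((-5)³/3)/3 = -5 + (-125*⅓)/3 = -5 + (⅓)*(-125/3) = -5 - 125/9 = -170/9 ≈ -18.889)
(-4 + z)*A = (-4 + 3)*(-170/9) = -1*(-170/9) = 170/9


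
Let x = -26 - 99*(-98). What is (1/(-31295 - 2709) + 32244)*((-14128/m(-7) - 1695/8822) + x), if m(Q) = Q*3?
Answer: 2102062380049606675/6299649048 ≈ 3.3368e+8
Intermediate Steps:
m(Q) = 3*Q
x = 9676 (x = -26 + 9702 = 9676)
(1/(-31295 - 2709) + 32244)*((-14128/m(-7) - 1695/8822) + x) = (1/(-31295 - 2709) + 32244)*((-14128/(3*(-7)) - 1695/8822) + 9676) = (1/(-34004) + 32244)*((-14128/(-21) - 1695*1/8822) + 9676) = (-1/34004 + 32244)*((-14128*(-1/21) - 1695/8822) + 9676) = 1096424975*((14128/21 - 1695/8822) + 9676)/34004 = 1096424975*(124601621/185262 + 9676)/34004 = (1096424975/34004)*(1917196733/185262) = 2102062380049606675/6299649048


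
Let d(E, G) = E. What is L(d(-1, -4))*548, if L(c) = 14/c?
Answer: -7672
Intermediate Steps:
L(d(-1, -4))*548 = (14/(-1))*548 = (14*(-1))*548 = -14*548 = -7672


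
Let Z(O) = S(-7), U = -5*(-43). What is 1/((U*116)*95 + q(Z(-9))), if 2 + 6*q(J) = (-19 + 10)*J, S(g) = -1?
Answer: 6/14215807 ≈ 4.2207e-7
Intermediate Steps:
U = 215
Z(O) = -1
q(J) = -1/3 - 3*J/2 (q(J) = -1/3 + ((-19 + 10)*J)/6 = -1/3 + (-9*J)/6 = -1/3 - 3*J/2)
1/((U*116)*95 + q(Z(-9))) = 1/((215*116)*95 + (-1/3 - 3/2*(-1))) = 1/(24940*95 + (-1/3 + 3/2)) = 1/(2369300 + 7/6) = 1/(14215807/6) = 6/14215807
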